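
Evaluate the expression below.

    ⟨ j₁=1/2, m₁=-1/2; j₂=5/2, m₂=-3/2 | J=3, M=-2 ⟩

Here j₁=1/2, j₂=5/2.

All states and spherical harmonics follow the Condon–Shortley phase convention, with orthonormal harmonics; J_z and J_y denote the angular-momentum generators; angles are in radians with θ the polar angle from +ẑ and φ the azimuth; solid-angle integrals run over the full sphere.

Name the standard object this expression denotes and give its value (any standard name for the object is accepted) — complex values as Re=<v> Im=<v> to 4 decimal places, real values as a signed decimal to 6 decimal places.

This is a Clebsch–Gordan (vector-coupling) coefficient.
j₁+j₂−J=0  J+j₁−j₂=1  J−j₁+j₂=5  j₁+j₂+J+1=7
(j₁±m₁, j₂±m₂, J±M) = (0,1,1,4,1,5)
P² = 480
sum k=0..0:
  [0] +1/24 = 1/24
S = 1/24
C² = P²·S² = 5/6 ; C = +0.912871

Clebsch–Gordan coefficient, +√(5/6) ≈ +0.912871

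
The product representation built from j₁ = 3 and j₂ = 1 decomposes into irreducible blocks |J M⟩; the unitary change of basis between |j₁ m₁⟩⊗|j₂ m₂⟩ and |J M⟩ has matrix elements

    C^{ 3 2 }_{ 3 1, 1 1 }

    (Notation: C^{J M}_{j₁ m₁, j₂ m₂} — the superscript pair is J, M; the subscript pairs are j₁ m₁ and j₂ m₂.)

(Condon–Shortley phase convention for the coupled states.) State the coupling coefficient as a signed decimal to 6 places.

√[7·1!5!1!/8! · 4!2!2!0!5!1!] = √(240)
  +(−1)^1/∏(1,0,1,1,4,0)! = -1/24  (running -1/24)
⟨..|..⟩ = √(240)·(-1/24) = -0.645497

−√(5/12) ≈ -0.645497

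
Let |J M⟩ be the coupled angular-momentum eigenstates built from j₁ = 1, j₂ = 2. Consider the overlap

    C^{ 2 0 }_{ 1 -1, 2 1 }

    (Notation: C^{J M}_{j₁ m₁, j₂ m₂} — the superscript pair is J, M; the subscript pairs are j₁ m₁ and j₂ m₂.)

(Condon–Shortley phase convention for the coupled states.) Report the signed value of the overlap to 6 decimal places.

−√(1/2) ≈ -0.707107

triangle: 1!*1!*3!/6! = 6/720
(j±m)!: 0!*2!*3!*1!*2!*2! = 48
prefactor² = (2J+1)*Δ*N² = 2
  k=1: −1/(1!*0!*1!*2!*0!*1!) = -1/2
Σ = -1/2  ⇒  CG² = 2*(-1/2)² = 1/2
CG = −√(1/2) = -0.707107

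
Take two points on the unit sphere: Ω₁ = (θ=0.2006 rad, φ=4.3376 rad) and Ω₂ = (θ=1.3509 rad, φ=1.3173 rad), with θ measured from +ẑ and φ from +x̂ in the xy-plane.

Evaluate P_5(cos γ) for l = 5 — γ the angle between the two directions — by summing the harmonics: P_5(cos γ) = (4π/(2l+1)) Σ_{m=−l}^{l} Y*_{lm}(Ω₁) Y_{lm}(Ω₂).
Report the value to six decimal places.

0.038779

Expand P_5 via completeness: Σ_{m} conj(Y_{5,m}) at Ω₁ times Y_{5,m} at Ω₂ —
  [-5]  conj(Y_{5,-5})(Ω₁) = -0.00014 + 0.00004j ; Y_{5,-5}(Ω₂) = 0.39212 - 0.12272j ; Δ = -0.00005 + 0.00003j
  [-4]  conj(Y_{5,-4})(Ω₁) = 0.00016 - 0.00226j ; Y_{5,-4}(Ω₂) = 0.15348 + 0.24654j ; Δ = 0.00058 - 0.00031j
  [-3]  conj(Y_{5,-3})(Ω₁) = 0.01887 + 0.00903j ; Y_{5,-3}(Ω₂) = 0.12673 - 0.13320j ; Δ = 0.00359 - 0.00137j
  [-2]  conj(Y_{5,-2})(Ω₁) = -0.09078 + 0.08450j ; Y_{5,-2}(Ω₂) = 0.26386 + 0.14655j ; Δ = -0.03634 + 0.00899j
  [-1]  conj(Y_{5,-1})(Ω₁) = -0.16170 - 0.41105j ; Y_{5,-1}(Ω₂) = 0.02990 - 0.11541j ; Δ = -0.05227 + 0.00637j
  [+0]  conj(Y_{5,0})(Ω₁) = 0.67341 + 0.00000j ; Y_{5,0}(Ω₂) = 0.30133 + 0.00000j ; Δ = 0.20292 + 0.00000j
  [+1]  conj(Y_{5,1})(Ω₁) = 0.16170 - 0.41105j ; Y_{5,1}(Ω₂) = -0.02990 - 0.11541j ; Δ = -0.05227 - 0.00637j
  [+2]  conj(Y_{5,2})(Ω₁) = -0.09078 - 0.08450j ; Y_{5,2}(Ω₂) = 0.26386 - 0.14655j ; Δ = -0.03634 - 0.00899j
  [+3]  conj(Y_{5,3})(Ω₁) = -0.01887 + 0.00903j ; Y_{5,3}(Ω₂) = -0.12673 - 0.13320j ; Δ = 0.00359 + 0.00137j
  [+4]  conj(Y_{5,4})(Ω₁) = 0.00016 + 0.00226j ; Y_{5,4}(Ω₂) = 0.15348 - 0.24654j ; Δ = 0.00058 + 0.00031j
  [+5]  conj(Y_{5,5})(Ω₁) = 0.00014 + 0.00004j ; Y_{5,5}(Ω₂) = -0.39212 - 0.12272j ; Δ = -0.00005 - 0.00003j
Total Σ_m = 0.03395 + 0.00000j. Multiply by 1.142397: 0.03878 + 0.00000j. P_5(cos γ) = 0.038779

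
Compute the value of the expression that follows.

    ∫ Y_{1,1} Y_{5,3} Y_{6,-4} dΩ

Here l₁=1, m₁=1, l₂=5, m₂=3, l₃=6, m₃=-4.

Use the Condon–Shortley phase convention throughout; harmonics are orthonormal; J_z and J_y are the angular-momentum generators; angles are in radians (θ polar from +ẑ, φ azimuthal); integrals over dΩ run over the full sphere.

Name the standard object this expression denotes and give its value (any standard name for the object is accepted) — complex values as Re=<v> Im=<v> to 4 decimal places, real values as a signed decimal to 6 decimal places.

Gaunt coefficient, +0.274090

This is a Gaunt coefficient — the integral of a triple product of spherical harmonics over the sphere.
Checks pass: Σm=0; 12 even; l₃=6∈[4,6].
(2·1+1)(2·5+1)(2·6+1) = 429
Δ: 0! 2! 10! / 13! → 1/858
sum: t=0:+1/14400 = 1/14400
3j²(1 5 6; 0 0 0) = Δ·Π!·Σ² = 6/143  (sign +1)
sum: t=0:+1/161280 = 1/161280
3j²(1 5 6; 1 3 -4) = Δ·Π!·Σ² = 15/286  (sign +1)
combine: 4πI² = 429·6/143·15/286 = 135/143
take √, sign +1: I = 0.27409047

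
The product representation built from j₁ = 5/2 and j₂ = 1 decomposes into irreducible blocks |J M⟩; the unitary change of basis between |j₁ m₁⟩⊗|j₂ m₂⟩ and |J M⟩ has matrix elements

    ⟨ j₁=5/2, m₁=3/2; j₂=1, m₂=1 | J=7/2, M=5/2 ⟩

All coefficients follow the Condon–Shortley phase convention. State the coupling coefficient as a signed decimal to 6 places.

+0.845154

triangle: 0!·5!·2!/8! = 240/40320
(j±m)!: 4!·1!·2!·0!·6!·1! = 34560
prefactor² = (2J+1)·Δ·N² = 11520/7
  k=0: +1/(0!·0!·1!·2!·4!·0!) = 1/48
Σ = 1/48  ⇒  CG² = 11520/7·(1/48)² = 5/7
CG = +√(5/7) = +0.845154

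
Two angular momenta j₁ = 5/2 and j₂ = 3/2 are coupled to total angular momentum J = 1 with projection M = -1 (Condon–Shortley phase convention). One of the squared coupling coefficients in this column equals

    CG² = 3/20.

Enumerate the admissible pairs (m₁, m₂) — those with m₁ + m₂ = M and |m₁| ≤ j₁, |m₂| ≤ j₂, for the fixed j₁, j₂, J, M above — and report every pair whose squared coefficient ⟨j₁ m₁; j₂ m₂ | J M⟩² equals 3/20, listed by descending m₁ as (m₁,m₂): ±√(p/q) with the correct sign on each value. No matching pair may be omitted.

Admissible pairs with m₁+m₂ = M = -1: (-5/2,3/2), (-3/2,1/2), (-1/2,-1/2), (1/2,-3/2)
  (m₁,m₂)=(1/2,-3/2): CG² = 1/20, CG = +√(1/20)
  (m₁,m₂)=(-1/2,-1/2): CG² = 3/20, CG = −√(3/20)   ← matches the target
  (m₁,m₂)=(-3/2,1/2): CG² = 3/10, CG = +√(3/10)
  (m₁,m₂)=(-5/2,3/2): CG² = 1/2, CG = −√(1/2)
Pairs with CG² = 3/20: (-1/2,-1/2): −√(3/20)

(-1/2,-1/2): −√(3/20)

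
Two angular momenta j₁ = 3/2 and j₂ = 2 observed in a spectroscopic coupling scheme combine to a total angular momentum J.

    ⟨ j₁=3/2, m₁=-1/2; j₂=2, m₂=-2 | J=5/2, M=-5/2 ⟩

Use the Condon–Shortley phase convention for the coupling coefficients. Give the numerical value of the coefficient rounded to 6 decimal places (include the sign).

triangle: 1!*2!*3!/7! = 12/5040
(j±m)!: 1!*2!*0!*4!*0!*5! = 5760
prefactor² = (2J+1)*Δ*N² = 576/7
  k=0: +1/(0!*1!*2!*0!*0!*3!) = 1/12
Σ = 1/12  ⇒  CG² = 576/7*(1/12)² = 4/7
CG = +√(4/7) = +0.755929

+√(4/7) ≈ +0.755929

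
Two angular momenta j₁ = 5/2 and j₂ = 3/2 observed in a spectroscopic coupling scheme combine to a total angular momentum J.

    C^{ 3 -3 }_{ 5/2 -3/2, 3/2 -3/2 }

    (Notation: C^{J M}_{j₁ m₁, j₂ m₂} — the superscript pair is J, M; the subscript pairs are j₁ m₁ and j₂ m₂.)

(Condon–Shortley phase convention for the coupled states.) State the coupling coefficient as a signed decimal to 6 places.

+√(3/8) ≈ +0.612372

triangle: 1!*4!*2!/8! = 48/40320
(j±m)!: 1!*4!*0!*3!*0!*6! = 103680
prefactor² = (2J+1)*Δ*N² = 864
  k=0: +1/(0!*1!*4!*0!*0!*2!) = 1/48
Σ = 1/48  ⇒  CG² = 864*(1/48)² = 3/8
CG = +√(3/8) = +0.612372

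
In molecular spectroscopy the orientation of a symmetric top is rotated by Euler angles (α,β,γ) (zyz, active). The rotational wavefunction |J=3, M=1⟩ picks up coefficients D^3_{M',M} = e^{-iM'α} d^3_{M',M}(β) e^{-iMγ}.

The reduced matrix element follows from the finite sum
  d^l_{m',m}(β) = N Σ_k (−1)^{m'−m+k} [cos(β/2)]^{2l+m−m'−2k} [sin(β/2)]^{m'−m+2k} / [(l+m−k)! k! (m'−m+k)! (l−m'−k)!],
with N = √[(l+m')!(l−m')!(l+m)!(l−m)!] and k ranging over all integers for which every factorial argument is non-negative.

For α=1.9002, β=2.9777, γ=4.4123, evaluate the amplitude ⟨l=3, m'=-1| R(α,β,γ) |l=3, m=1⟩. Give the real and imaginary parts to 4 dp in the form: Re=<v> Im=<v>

Re=-0.7497 Im=-0.5460

D^3_{-1,1}(1.9002,2.9777,4.4123) = e^{-i·-1·1.9002}·d^3_{-1,1}(2.9777)·e^{-i·1·4.4123}. Compute d first:
Half-angle: c=0.081855, s=0.996644. N=√(2·24·24·2)=48.000000
Admissible k: 2..4 (factorial args all ≥0)
  k=2: (−1)^0·48.0000/(8)·0.0819^4·0.9966^2 = +0.000268
  k=3: (−1)^1·48.0000/(6)·0.0819^2·0.9966^4 = -0.052886
  k=4: (−1)^2·48.0000/(48)·0.0819^0·0.9966^6 = +0.980034
d^3_{-1,1}(2.9777) = +0.000268 -0.052886 +0.980034 = +0.927416
Attach z-rotation phases: D = e^{-i(-1)(1.9002)}·(+0.927416)·e^{-i(1)(4.4123)} = -0.749655-0.546002i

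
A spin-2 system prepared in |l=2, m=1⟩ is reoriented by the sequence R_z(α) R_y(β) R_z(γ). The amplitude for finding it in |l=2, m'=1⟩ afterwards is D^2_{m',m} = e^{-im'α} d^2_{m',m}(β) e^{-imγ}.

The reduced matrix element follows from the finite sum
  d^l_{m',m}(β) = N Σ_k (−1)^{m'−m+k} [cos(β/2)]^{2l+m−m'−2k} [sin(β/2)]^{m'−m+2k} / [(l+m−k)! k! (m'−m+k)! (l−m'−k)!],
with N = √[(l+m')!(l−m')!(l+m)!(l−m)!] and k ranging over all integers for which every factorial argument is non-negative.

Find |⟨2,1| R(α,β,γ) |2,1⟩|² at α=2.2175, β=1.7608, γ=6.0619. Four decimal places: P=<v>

D^2_{1,1}(2.2175,1.7608,6.0619) = e^{-i·1·2.2175}·d^2_{1,1}(1.7608)·e^{-i·1·6.0619}. Compute d first:
Half-angle: c=0.636843, s=0.770994. N=√(6·1·6·1)=6.000000
k: max(0,(1)−(1))=0 … min(2+(1),2−(1))=1
  k=0: (−1)^0·6.0000/(6)·0.6368^4·0.7710^0 = +0.164486
  k=1: (−1)^1·6.0000/(2)·0.6368^2·0.7710^2 = -0.723248
d^2_{1,1}(1.7608) = +0.164486 -0.723248 = -0.558762
|D^2_{1,1}|² = |d^2_{1,1}(β)|² = (-0.558762)² = 0.312215 (the z-rotation phases have unit modulus)

P=0.3122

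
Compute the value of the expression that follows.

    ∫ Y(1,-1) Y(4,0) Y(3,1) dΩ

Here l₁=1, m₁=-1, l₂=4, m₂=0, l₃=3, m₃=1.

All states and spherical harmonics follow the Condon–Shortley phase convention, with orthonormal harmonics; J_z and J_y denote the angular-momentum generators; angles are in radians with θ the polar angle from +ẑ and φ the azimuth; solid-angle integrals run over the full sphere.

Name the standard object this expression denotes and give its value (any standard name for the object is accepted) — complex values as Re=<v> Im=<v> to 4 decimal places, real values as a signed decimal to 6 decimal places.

This is a Gaunt coefficient — the integral of a triple product of spherical harmonics over the sphere.
Rules hold: Σm=0, L=8 even, 3≤3≤5.
N = 3·9·7 = 189
Δ = 2!·0!·6!/9! = 1/252
Racah Σ t=1..1: t=1:−1/36 = -1/36
⇒ 3j(1 4 3; 0 0 0)² = 4/63, sgn +1
Racah Σ t=2..2: t=2:+1/96 = 1/96
⇒ 3j(1 4 3; -1 0 1)² = 1/42, sgn +1
4πI² = N·(3j₀)²·(3jₘ)² = 2/7
I = +1·√(0.285714/4π) = 0.15078601

Gaunt coefficient, +0.150786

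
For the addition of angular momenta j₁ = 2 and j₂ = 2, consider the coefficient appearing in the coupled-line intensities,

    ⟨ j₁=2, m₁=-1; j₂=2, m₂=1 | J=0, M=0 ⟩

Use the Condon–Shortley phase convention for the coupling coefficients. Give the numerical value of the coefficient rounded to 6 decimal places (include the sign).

-0.447214

j₁+j₂−J=4  J+j₁−j₂=0  J−j₁+j₂=0  j₁+j₂+J+1=5
(j₁±m₁, j₂±m₂, J±M) = (1,3,3,1,0,0)
P² = 36/5
sum k=3..3:
  [3] −1/6 = -1/6
S = -1/6
C² = P²·S² = 1/5 ; C = -0.447214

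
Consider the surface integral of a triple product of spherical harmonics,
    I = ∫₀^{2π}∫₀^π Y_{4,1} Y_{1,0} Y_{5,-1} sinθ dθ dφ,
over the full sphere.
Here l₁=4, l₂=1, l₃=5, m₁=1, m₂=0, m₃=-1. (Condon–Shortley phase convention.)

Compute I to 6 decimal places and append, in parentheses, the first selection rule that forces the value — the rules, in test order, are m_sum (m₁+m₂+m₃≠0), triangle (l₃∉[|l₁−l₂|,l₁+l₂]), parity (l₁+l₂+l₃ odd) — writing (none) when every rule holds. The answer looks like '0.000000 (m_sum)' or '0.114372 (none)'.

-0.240571 (none)

Checks pass: Σm=0; 10 even; l₃=5∈[3,5].
(2·4+1)(2·1+1)(2·5+1) = 297
Δ: 0! 8! 2! / 11! → 1/495
sum: t=0:+1/576 = 1/576
3j²(4 1 5; 0 0 0) = Δ·Π!·Σ² = 5/99  (sign -1)
sum: t=0:+1/720 = 1/720
3j²(4 1 5; 1 0 -1) = Δ·Π!·Σ² = 8/165  (sign +1)
combine: 4πI² = 297·5/99·8/165 = 8/11
take √, sign -1: I = -0.24057125
No selection rule forces the value: the integral is nonzero (none).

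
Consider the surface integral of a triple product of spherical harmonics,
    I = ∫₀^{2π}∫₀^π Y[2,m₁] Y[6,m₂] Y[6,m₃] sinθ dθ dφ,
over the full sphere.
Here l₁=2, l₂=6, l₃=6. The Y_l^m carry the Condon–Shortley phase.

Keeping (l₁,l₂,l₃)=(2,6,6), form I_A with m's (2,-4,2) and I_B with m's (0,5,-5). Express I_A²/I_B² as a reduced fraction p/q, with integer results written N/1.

l's match ⇒ only the (l;m) 3-j factors differ between A and B.
A: triangle coeff Δ(2,6,6) = 1/90090; Σ_t [0,0]: t=0:+1/322560 = 1/322560; (3j)²=18/1001 [(2 6 6; 2 -4 2)], sign=+1
B: triangle coeff Δ(2,6,6) = 1/90090; Σ_t [1,2]: t=1:−1/3628800 t=2:+1/1451520 = 1/2419200; (3j)²=11/910 [(2 6 6; 0 5 -5)], sign=-1
I_A²/I_B² = (18/1001)/(11/910) = 180/121

180/121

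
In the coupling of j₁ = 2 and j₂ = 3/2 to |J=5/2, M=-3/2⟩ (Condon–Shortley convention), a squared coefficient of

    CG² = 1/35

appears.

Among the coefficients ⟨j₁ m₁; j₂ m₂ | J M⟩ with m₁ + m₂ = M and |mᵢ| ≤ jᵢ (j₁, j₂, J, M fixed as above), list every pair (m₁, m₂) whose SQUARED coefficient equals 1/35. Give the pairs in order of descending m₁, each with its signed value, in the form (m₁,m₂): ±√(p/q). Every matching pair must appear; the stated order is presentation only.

Admissible pairs with m₁+m₂ = M = -3/2: (-2,1/2), (-1,-1/2), (0,-3/2)
  (m₁,m₂)=(0,-3/2): CG² = 18/35, CG = +√(18/35)
  (m₁,m₂)=(-1,-1/2): CG² = 1/35, CG = −√(1/35)   ← matches the target
  (m₁,m₂)=(-2,1/2): CG² = 16/35, CG = −√(16/35)
Pairs with CG² = 1/35: (-1,-1/2): −√(1/35)

(-1,-1/2): −√(1/35)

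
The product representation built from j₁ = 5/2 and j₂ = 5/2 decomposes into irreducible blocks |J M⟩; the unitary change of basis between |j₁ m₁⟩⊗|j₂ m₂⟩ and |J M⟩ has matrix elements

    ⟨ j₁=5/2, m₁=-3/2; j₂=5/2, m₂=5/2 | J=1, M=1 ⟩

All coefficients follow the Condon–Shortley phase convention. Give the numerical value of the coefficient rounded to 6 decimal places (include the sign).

+√(1/7) = +0.377964

triangle: 4!·1!·1!/7! = 24/5040
(j±m)!: 1!·4!·5!·0!·2!·0! = 5760
prefactor² = (2J+1)·Δ·N² = 576/7
  k=4: +1/(4!·0!·0!·1!·1!·0!) = 1/24
Σ = 1/24  ⇒  CG² = 576/7·(1/24)² = 1/7
CG = +√(1/7) = +0.377964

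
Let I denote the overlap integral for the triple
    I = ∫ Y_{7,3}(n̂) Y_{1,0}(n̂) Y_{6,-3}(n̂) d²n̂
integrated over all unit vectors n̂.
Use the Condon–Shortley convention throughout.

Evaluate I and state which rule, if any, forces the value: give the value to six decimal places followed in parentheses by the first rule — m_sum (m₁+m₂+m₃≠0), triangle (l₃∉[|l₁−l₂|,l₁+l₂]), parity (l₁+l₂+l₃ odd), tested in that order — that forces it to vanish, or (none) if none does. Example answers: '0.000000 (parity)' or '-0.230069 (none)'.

-0.221293 (none)

m-sum 0 ✓  L=14 even ✓  6≤6≤8 ✓
Π(2lᵢ+1) = 15×3×13 = 585
triangle coeff Δ(7,1,6) = 1/1365
Σ_t [1,1]: t=1:−1/518400 = -1/518400
(3j)²=7/195 [(7 1 6; 0 0 0)], sign=-1
Σ_t [1,1]: t=1:−1/2177280 = -1/2177280
(3j)²=8/273 [(7 1 6; 3 0 -3)], sign=+1
⇒ 4πI² = 8/13
I = (-1)√(8/13/(4π)) = -0.22129336
No selection rule forces the value: the integral is nonzero (none).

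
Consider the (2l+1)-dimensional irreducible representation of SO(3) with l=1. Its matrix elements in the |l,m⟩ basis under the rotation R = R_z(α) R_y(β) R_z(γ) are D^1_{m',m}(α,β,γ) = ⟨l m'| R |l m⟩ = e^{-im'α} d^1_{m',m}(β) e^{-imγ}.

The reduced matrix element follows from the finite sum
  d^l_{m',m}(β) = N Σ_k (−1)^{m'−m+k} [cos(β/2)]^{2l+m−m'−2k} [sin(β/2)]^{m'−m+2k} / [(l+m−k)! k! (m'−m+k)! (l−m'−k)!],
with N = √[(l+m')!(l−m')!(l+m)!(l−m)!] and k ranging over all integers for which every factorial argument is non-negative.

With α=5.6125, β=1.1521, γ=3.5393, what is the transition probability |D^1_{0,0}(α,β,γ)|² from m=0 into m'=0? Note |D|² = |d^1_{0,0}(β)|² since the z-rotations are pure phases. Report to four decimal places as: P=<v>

Split into d^1_{0,0}(β=1.1521) × two z-phases.
With c≡cos(β/2)=0.838621 and s≡sin(β/2)=0.544716, N=[1·1·1·1]^{1/2}=1.000000
The bounds max(0,m−m')=0 and min(l+m,l−m')=1 give 2 terms
  k=0: (−1)^0·1.0000/(1)·0.8386^2·0.5447^0 = +0.703285
  k=1: (−1)^1·1.0000/(1)·0.8386^0·0.5447^2 = -0.296715
d^1_{0,0}(1.1521) = +0.703285 -0.296715 = +0.406570
|D^1_{0,0}|² = |d^1_{0,0}(β)|² = (+0.406570)² = 0.165299 (the z-rotation phases have unit modulus)

P=0.1653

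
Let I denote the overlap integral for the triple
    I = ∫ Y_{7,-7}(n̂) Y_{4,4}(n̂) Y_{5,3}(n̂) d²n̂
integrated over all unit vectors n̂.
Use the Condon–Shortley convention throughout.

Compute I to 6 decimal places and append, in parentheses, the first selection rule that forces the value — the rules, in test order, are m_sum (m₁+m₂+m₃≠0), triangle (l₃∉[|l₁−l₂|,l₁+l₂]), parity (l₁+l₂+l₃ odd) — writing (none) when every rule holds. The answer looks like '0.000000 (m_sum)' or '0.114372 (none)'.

m-sum 0 ✓  L=16 even ✓  3≤5≤11 ✓
Π(2lᵢ+1) = 15×9×11 = 1485
triangle coeff Δ(7,4,5) = 1/6126120
Σ_t [2,4]: t=2:+1/69120 t=3:−1/20736 t=4:+1/69120 = -1/51840
(3j)²=280/21879 [(7 4 5; 0 0 0)], sign=+1
Σ_t [6,6]: t=6:+1/58060800 = 1/58060800
(3j)²=7/510 [(7 4 5; -7 4 3)], sign=+1
⇒ 4πI² = 980/3757
I = (+1)√(980/3757/(4π)) = 0.14407463
No selection rule forces the value: the integral is nonzero (none).

0.144075 (none)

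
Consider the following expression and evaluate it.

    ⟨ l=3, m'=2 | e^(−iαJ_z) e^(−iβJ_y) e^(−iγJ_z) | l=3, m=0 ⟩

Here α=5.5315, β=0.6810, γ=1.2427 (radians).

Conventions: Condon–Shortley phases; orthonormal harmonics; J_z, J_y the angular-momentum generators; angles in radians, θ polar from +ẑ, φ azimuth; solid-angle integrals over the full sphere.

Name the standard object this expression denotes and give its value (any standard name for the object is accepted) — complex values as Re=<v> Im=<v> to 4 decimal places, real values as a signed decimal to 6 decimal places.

This is a Wigner D-matrix element — the rotation-matrix element ⟨l m'| R(α,β,γ) |l m⟩ in the angular-momentum basis.
D^3_{2,0}(5.5315,0.6810,1.2427) = e^{-i·2·5.5315}·d^3_{2,0}(0.6810)·e^{-i·0·1.2427}. Compute d first:
With c≡cos(β/2)=0.942588 and s≡sin(β/2)=0.333958, N=[120·1·6·6]^{1/2}=65.726707
The bounds max(0,m−m')=0 and min(l+m,l−m')=1 give 2 terms
  k=0: (−1)^2·65.7267/(12)·0.9426^4·0.3340^2 = +0.482206
  k=1: (−1)^3·65.7267/(12)·0.9426^2·0.3340^4 = -0.060530
d^3_{2,0}(0.6810) = +0.482206 -0.060530 = +0.421676
Attach z-rotation phases: D = e^{-i(2)(5.5315)}·(+0.421676)·e^{-i(0)(1.2427)} = +0.028410+0.420718i

Wigner D-matrix element, Re=0.0284 Im=0.4207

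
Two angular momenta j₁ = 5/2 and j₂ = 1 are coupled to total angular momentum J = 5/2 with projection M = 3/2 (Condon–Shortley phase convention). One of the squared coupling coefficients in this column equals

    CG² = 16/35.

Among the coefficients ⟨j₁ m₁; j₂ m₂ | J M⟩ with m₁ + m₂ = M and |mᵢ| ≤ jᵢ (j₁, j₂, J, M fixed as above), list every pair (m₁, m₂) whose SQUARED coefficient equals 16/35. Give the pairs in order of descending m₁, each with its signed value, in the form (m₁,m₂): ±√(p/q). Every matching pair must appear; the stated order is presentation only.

Admissible pairs with m₁+m₂ = M = 3/2: (1/2,1), (3/2,0), (5/2,-1)
  (m₁,m₂)=(5/2,-1): CG² = 2/7, CG = +√(2/7)
  (m₁,m₂)=(3/2,0): CG² = 9/35, CG = +√(9/35)
  (m₁,m₂)=(1/2,1): CG² = 16/35, CG = −√(16/35)   ← matches the target
Pairs with CG² = 16/35: (1/2,1): −√(16/35)

(1/2,1): −√(16/35)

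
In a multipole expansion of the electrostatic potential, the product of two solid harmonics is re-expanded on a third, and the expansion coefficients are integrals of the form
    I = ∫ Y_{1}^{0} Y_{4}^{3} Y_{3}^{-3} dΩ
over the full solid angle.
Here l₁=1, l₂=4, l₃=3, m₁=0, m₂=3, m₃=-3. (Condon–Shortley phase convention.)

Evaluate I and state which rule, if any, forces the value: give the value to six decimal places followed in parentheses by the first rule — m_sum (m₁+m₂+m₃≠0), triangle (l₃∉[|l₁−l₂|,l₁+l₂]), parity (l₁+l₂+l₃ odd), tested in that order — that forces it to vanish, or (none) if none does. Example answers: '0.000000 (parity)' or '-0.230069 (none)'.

-0.162868 (none)

Checks pass: Σm=0; 8 even; l₃=3∈[3,5].
(2·1+1)(2·4+1)(2·3+1) = 189
Δ: 2! 0! 6! / 9! → 1/252
sum: t=1:−1/36 = -1/36
3j²(1 4 3; 0 0 0) = Δ·Π!·Σ² = 4/63  (sign +1)
sum: t=1:−1/720 = -1/720
3j²(1 4 3; 0 3 -3) = Δ·Π!·Σ² = 1/36  (sign -1)
combine: 4πI² = 189·4/63·1/36 = 1/3
take √, sign -1: I = -0.16286750
No selection rule forces the value: the integral is nonzero (none).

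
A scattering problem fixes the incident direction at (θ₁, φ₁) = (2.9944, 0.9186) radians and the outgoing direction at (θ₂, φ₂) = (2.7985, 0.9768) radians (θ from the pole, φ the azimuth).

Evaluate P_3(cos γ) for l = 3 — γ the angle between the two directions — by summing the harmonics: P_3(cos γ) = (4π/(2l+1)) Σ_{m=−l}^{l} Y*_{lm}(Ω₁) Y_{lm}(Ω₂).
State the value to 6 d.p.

Expand P_3 via completeness: Σ_{m} conj(Y_{3,m}) at Ω₁ times Y_{3,m} at Ω₂ —
  [-3]  conj(Y_{3,-3})(Ω₁) = -0.001219+0.000495i ; Y_{3,-3}(Ω₂) = -0.015530-0.003330i ; Δ = +0.000021-0.000004i
  [-2]  conj(Y_{3,-2})(Ω₁) = +0.005725-0.020978i ; Y_{3,-2}(Ω₂) = +0.040682+0.101030i ; Δ = +0.002352-0.000275i
  [-1]  conj(Y_{3,-1})(Ω₁) = +0.111976+0.146628i ; Y_{3,-1}(Ω₂) = +0.208959-0.309405i ; Δ = +0.068766-0.004007i
  [+0]  conj(Y_{3,0})(Ω₁) = -0.698582-0.000000i ; Y_{3,0}(Ω₂) = -0.504007+0.000000i ; Δ = +0.352090+0.000000i
  [+1]  conj(Y_{3,1})(Ω₁) = -0.111976+0.146628i ; Y_{3,1}(Ω₂) = -0.208959-0.309405i ; Δ = +0.068766+0.004007i
  [+2]  conj(Y_{3,2})(Ω₁) = +0.005725+0.020978i ; Y_{3,2}(Ω₂) = +0.040682-0.101030i ; Δ = +0.002352+0.000275i
  [+3]  conj(Y_{3,3})(Ω₁) = +0.001219+0.000495i ; Y_{3,3}(Ω₂) = +0.015530-0.003330i ; Δ = +0.000021+0.000004i
Σ over m = +0.494367+0.000000i; ×(4π/7) → +0.887486+0.000000i. Real part: 0.887486

0.887486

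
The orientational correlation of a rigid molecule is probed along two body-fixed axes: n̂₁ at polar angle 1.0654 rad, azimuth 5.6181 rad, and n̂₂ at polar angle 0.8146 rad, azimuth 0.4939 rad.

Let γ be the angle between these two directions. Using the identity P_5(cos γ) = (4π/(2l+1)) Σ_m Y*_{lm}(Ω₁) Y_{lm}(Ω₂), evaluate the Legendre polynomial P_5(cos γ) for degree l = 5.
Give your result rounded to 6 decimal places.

-0.120287

Expand P_5 via completeness: Σ_{m} conj(Y_{5,m}) at Ω₁ times Y_{5,m} at Ω₂ —
  m=-5: (-0.234023, 0.043513) × (-0.073987, -0.058869) = (0.019876, 0.010557)  (running Σ = (0.019876, 0.010557))
  m=-4: (-0.369199, -0.192797) × (-0.111071, -0.259228) = (-0.008971, 0.117121)  (running Σ = (0.010905, 0.127678))
  m=-3: (-0.105902, -0.234332) × (0.038361, -0.429416) = (-0.104689, 0.036487)  (running Σ = (-0.093783, 0.164165))
  m=-2: (-0.044430, 0.181066) × (0.139730, -0.211885) = (0.032157, 0.034714)  (running Σ = (-0.061626, 0.198880))
  m=-1: (-0.248695, 0.195048) × (-0.192100, 0.103428) = (0.027601, -0.063191)  (running Σ = (-0.034026, 0.135689))
  m=0: (0.116257, -0.000000) × (-0.320348, 0.000000) = (-0.037243, 0.000000)  (running Σ = (-0.071268, 0.135689))
  m=1: (0.248695, 0.195048) × (0.192100, 0.103428) = (0.027601, 0.063191)  (running Σ = (-0.043667, 0.198880))
  m=2: (-0.044430, -0.181066) × (0.139730, 0.211885) = (0.032157, -0.034714)  (running Σ = (-0.011510, 0.164165))
  m=3: (0.105902, -0.234332) × (-0.038361, -0.429416) = (-0.104689, -0.036487)  (running Σ = (-0.116199, 0.127678))
  m=4: (-0.369199, 0.192797) × (-0.111071, 0.259228) = (-0.008971, -0.117121)  (running Σ = (-0.125170, 0.010557))
  m=5: (0.234023, 0.043513) × (0.073987, -0.058869) = (0.019876, -0.010557)  (running Σ = (-0.105294, 0.000000))
Σ over m = (-0.105294, 0.000000); ×(4π/11) → (-0.120287, 0.000000). Real part: -0.120287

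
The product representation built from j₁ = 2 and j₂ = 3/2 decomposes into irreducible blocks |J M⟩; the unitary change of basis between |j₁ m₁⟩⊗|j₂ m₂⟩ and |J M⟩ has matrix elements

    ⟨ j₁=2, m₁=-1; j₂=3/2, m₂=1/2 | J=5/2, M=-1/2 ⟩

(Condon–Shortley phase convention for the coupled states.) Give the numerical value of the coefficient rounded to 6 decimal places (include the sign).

-0.597614  (= −√(5/14))

triangle: 1!×3!×2!/7! = 12/5040
(j±m)!: 1!×3!×2!×1!×2!×3! = 144
prefactor² = (2J+1)×Δ×N² = 72/35
  k=0: +1/(0!×1!×3!×2!×0!×0!) = 1/12
  k=1: −1/(1!×0!×2!×1!×1!×1!) = -1/2
Σ = -5/12  ⇒  CG² = 72/35×(-5/12)² = 5/14
CG = −√(5/14) = -0.597614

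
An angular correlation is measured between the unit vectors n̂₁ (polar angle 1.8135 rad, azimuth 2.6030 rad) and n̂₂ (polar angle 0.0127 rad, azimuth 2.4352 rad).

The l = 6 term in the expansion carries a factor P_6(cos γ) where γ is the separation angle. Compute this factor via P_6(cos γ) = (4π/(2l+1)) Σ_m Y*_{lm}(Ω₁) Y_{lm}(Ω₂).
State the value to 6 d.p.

-0.022203

Addition theorem: P_6(cos γ) = (4π/13) Σ_m Y*_{lm}(Ω₁) Y_{lm}(Ω₂), m = −6…6:
  term(m=-6) = 0.00000 + 0.00000j   from Y*(Ω₁)=-0.40249 + 0.03631j, Y(Ω₂)=-0.00000 - 0.00000j
  term(m=-5) = -0.00000 - 0.00000j   from Y*(Ω₁)=-0.31230 - 0.15033j, Y(Ω₂)=0.00000 + 0.00000j
  term(m=-4) = -0.00000 - 0.00000j   from Y*(Ω₁)=0.06365 + 0.09639j, Y(Ω₂)=-0.00000 + 0.00000j
  term(m=-3) = 0.00000 + 0.00000j   from Y*(Ω₁)=0.01522 + 0.33824j, Y(Ω₂)=0.00001 - 0.00001j
  term(m=-2) = 0.00002 + 0.00001j   from Y*(Ω₁)=0.01024 - 0.01904j, Y(Ω₂)=0.00013 + 0.00083j
  term(m=-1) = -0.01338 - 0.00227j   from Y*(Ω₁)=0.27864 - 0.16649j, Y(Ω₂)=-0.03181 - 0.02715j
  term(m=+0) = 0.00376 + 0.00000j   from Y*(Ω₁)=0.00370 + 0.00000j, Y(Ω₂)=1.01539 + 0.00000j
  term(m=+1) = -0.01338 + 0.00227j   from Y*(Ω₁)=-0.27864 - 0.16649j, Y(Ω₂)=0.03181 - 0.02715j
  term(m=+2) = 0.00002 - 0.00001j   from Y*(Ω₁)=0.01024 + 0.01904j, Y(Ω₂)=0.00013 - 0.00083j
  term(m=+3) = 0.00000 - 0.00000j   from Y*(Ω₁)=-0.01522 + 0.33824j, Y(Ω₂)=-0.00001 - 0.00001j
  term(m=+4) = -0.00000 + 0.00000j   from Y*(Ω₁)=0.06365 - 0.09639j, Y(Ω₂)=-0.00000 - 0.00000j
  term(m=+5) = -0.00000 + 0.00000j   from Y*(Ω₁)=0.31230 - 0.15033j, Y(Ω₂)=-0.00000 + 0.00000j
  term(m=+6) = 0.00000 - 0.00000j   from Y*(Ω₁)=-0.40249 - 0.03631j, Y(Ω₂)=-0.00000 + 0.00000j
Accumulated sum -0.02297 + 0.00000j; after 4π/(2l+1) scaling, -0.02220 + 0.00000j ⇒ P_6 = -0.022203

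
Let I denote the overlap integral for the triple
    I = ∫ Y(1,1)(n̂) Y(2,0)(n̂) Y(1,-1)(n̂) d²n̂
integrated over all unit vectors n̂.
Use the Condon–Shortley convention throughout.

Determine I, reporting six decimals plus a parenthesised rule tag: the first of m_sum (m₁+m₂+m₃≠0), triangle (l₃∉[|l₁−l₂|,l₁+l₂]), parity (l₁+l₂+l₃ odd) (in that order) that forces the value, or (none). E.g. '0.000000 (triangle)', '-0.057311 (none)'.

0.126157 (none)

m-sum 0 ✓  L=4 even ✓  1≤1≤3 ✓
Π(2lᵢ+1) = 3×5×3 = 45
triangle coeff Δ(1,2,1) = 1/30
Σ_t [1,1]: t=1:−1/1 = -1/1
(3j)²=2/15 [(1 2 1; 0 0 0)], sign=+1
Σ_t [0,0]: t=0:+1/4 = 1/4
(3j)²=1/30 [(1 2 1; 1 0 -1)], sign=+1
⇒ 4πI² = 1/5
I = (+1)√(1/5/(4π)) = 0.12615663
No selection rule forces the value: the integral is nonzero (none).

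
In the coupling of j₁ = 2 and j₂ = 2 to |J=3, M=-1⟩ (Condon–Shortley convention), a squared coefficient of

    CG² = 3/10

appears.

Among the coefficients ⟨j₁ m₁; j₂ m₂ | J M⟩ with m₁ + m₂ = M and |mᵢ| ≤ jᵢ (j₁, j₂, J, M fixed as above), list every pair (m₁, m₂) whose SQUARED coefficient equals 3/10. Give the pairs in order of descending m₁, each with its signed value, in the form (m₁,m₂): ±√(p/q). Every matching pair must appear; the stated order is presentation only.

(1,-2): +√(3/10); (-2,1): −√(3/10)

Admissible pairs with m₁+m₂ = M = -1: (-2,1), (-1,0), (0,-1), (1,-2)
  (m₁,m₂)=(1,-2): CG² = 3/10, CG = +√(3/10)   ← matches the target
  (m₁,m₂)=(0,-1): CG² = 1/5, CG = +√(1/5)
  (m₁,m₂)=(-1,0): CG² = 1/5, CG = −√(1/5)
  (m₁,m₂)=(-2,1): CG² = 3/10, CG = −√(3/10)   ← matches the target
Pairs with CG² = 3/10: (1,-2): +√(3/10); (-2,1): −√(3/10)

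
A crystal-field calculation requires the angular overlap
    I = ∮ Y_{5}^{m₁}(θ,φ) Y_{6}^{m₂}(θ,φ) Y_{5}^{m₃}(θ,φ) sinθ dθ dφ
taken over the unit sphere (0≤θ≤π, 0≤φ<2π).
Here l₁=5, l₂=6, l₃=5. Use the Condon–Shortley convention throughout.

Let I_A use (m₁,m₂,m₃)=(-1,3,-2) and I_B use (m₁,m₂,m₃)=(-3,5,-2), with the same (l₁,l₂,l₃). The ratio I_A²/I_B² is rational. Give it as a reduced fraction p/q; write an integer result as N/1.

Shared (l₁,l₂,l₃)=(5,6,5): N and (l;000)² cancel in I_A²/I_B².
A: Δ = 6!·4!·6!/17! = 1/28588560; Racah Σ t=3..6: t=3:−1/155520 t=4:+1/23040 t=5:−1/34560 t=6:+1/622080 = 1/103680; ⇒ 3j(5 6 5; -1 3 -2)² = 9/2431, sgn -1
B: Δ = 6!·4!·6!/17! = 1/28588560; Racah Σ t=5..6: t=5:−1/518400 t=6:+1/345600 = 1/1036800; ⇒ 3j(5 6 5; -3 5 -2)² = 7/2210, sgn -1
I_A²/I_B² = (9/2431)/(7/2210) = 90/77

90/77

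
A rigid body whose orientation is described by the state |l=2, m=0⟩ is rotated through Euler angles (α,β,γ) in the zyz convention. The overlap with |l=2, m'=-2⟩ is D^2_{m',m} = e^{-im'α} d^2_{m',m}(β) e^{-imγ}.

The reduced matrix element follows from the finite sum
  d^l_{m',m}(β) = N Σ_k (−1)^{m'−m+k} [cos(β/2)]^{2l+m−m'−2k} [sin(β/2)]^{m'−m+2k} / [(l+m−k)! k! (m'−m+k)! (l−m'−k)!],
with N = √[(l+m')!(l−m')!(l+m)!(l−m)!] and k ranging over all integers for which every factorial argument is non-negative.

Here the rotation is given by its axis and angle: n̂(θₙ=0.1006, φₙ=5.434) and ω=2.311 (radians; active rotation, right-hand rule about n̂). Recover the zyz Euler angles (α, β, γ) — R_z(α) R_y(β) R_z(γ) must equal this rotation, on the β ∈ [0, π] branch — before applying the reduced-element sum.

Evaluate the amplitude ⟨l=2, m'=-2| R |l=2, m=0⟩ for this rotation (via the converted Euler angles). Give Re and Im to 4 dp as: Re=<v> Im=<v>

Re=-0.0168 Im=-0.0117

Axis–angle → zyz. n̂ = (sinθₙcosφₙ, sinθₙsinφₙ, cosθₙ) = (+0.066344, -0.075397, +0.994944), ω = 2.3110.
R = I cosω + sinω [n̂]ₓ + (1−cosω) n̂n̂ᵀ gives
  R = [-0.667068, -0.742974, +0.054859; +0.726222, -0.664920, -0.174594; +0.166195, -0.076626, +0.983111]
β = atan2(√(R₁₃²+R₂₃²), R₃₃) = 0.184047; α = atan2(R₂₃, R₁₃) mod 2π = 5.016829; γ = atan2(R₃₂, −R₃₁) mod 2π = 3.573607
First d^2_{-2,0}(β=0.1840), then the phase factors e^{-i(-2)α} and e^{-i(0)γ}:
With c≡cos(β/2)=0.995769 and s≡sin(β/2)=0.091893, N=[1·24·2·2]^{1/2}=9.797959
k: max(0,(0)−(-2))=2 … min(2+(0),2−(-2))=2
  k=2: (−1)^0·9.7980/(4)·0.9958^2·0.0919^2 = +0.020510
d^2_{-2,0}(0.1840) = +0.020510
Attach z-rotation phases: D = e^{-i(-2)(5.0168)}·(+0.020510)·e^{-i(0)(3.5736)} = -0.016824-0.011731i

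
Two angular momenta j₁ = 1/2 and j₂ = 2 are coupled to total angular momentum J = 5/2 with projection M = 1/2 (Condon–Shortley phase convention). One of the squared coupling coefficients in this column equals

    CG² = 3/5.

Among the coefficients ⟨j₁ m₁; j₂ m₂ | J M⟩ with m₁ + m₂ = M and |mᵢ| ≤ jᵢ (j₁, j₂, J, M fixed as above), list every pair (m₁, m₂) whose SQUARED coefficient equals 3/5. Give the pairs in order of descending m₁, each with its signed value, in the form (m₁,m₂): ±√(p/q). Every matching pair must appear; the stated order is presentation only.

Admissible pairs with m₁+m₂ = M = 1/2: (-1/2,1), (1/2,0)
  (m₁,m₂)=(1/2,0): CG² = 3/5, CG = +√(3/5)   ← matches the target
  (m₁,m₂)=(-1/2,1): CG² = 2/5, CG = +√(2/5)
Pairs with CG² = 3/5: (1/2,0): +√(3/5)

(1/2,0): +√(3/5)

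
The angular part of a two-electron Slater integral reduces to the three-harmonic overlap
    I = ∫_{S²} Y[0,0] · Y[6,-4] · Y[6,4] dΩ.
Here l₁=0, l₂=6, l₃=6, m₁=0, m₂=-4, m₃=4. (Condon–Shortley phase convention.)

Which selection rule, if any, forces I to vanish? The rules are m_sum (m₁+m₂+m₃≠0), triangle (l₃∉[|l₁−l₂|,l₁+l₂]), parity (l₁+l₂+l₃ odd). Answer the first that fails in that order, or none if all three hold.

m₁+m₂+m₃ = 0 − 4 + 4 = 0  ✓
triangle: |0−6|=6 ≤ l₃=6 ≤ 0+6=6  ✓
parity: l₁+l₂+l₃ = 12 is even  ✓

none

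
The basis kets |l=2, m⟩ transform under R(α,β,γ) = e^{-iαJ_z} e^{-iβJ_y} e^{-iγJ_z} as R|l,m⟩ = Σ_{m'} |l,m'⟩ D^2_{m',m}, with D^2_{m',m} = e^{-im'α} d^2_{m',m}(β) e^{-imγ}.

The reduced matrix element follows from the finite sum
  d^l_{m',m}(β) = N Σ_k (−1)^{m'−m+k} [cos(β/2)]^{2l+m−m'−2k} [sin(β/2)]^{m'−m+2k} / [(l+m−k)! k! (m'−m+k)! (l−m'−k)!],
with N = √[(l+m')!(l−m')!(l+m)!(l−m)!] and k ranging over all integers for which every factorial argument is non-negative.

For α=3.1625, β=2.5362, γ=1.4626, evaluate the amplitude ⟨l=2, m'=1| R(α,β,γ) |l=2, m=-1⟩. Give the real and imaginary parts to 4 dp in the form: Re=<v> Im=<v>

Re=0.0756 Im=0.5824

D^2_{1,-1}(3.1625,2.5362,1.4626) = e^{-i·1·3.1625}·d^2_{1,-1}(2.5362)·e^{-i·-1·1.4626}. Compute d first:
With c≡cos(β/2)=0.298095 and s≡sin(β/2)=0.954536, N=[6·1·1·6]^{1/2}=6.000000
k∈{0,1} keeps every argument non-negative
  k=0: (−1)^2·6.0000/(2)·0.2981^2·0.9545^2 = +0.242893
  k=1: (−1)^3·6.0000/(6)·0.2981^0·0.9545^4 = -0.830175
d^2_{1,-1}(2.5362) = +0.242893 -0.830175 = -0.587282
Phases: e^{-i·(1)·3.1625}=-0.999781+0.020906i, e^{-i·(-1)·1.4626}=+0.107985+0.994152i ⇒ D=+0.075610+0.582394i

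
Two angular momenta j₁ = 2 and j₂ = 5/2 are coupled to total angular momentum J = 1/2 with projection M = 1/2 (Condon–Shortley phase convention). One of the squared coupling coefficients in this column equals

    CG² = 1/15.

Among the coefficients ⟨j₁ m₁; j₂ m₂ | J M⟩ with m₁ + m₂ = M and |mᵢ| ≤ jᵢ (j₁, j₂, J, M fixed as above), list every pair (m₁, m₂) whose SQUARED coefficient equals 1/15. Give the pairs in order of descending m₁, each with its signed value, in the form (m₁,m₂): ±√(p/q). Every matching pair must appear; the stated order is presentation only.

(2,-3/2): +√(1/15)

Admissible pairs with m₁+m₂ = M = 1/2: (-2,5/2), (-1,3/2), (0,1/2), (1,-1/2), (2,-3/2)
  (m₁,m₂)=(2,-3/2): CG² = 1/15, CG = +√(1/15)   ← matches the target
  (m₁,m₂)=(1,-1/2): CG² = 2/15, CG = −√(2/15)
  (m₁,m₂)=(0,1/2): CG² = 1/5, CG = +√(1/5)
  (m₁,m₂)=(-1,3/2): CG² = 4/15, CG = −√(4/15)
  (m₁,m₂)=(-2,5/2): CG² = 1/3, CG = +√(1/3)
Pairs with CG² = 1/15: (2,-3/2): +√(1/15)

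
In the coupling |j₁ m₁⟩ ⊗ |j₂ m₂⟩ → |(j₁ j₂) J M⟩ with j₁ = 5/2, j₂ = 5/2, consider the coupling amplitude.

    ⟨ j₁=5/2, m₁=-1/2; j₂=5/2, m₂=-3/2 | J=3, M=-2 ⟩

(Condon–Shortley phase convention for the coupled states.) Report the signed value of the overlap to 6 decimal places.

j₁+j₂−J=2  J+j₁−j₂=3  J−j₁+j₂=3  j₁+j₂+J+1=9
(j₁±m₁, j₂±m₂, J±M) = (2,3,1,4,1,5)
P² = 48
sum k=0..1:
  [0] +1/24 = 1/24
  [1] −1/12 = -1/12
S = -1/24
C² = P²·S² = 1/12 ; C = -0.288675

-0.288675  (= −√(1/12))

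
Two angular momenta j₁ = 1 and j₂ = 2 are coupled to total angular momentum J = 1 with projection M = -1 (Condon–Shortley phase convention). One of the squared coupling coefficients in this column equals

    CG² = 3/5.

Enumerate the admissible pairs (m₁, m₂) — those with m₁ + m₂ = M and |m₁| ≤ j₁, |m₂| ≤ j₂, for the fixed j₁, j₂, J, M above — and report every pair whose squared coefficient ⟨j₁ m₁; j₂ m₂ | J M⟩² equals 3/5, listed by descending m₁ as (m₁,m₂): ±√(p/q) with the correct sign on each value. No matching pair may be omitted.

(1,-2): +√(3/5)

Admissible pairs with m₁+m₂ = M = -1: (-1,0), (0,-1), (1,-2)
  (m₁,m₂)=(1,-2): CG² = 3/5, CG = +√(3/5)   ← matches the target
  (m₁,m₂)=(0,-1): CG² = 3/10, CG = −√(3/10)
  (m₁,m₂)=(-1,0): CG² = 1/10, CG = +√(1/10)
Pairs with CG² = 3/5: (1,-2): +√(3/5)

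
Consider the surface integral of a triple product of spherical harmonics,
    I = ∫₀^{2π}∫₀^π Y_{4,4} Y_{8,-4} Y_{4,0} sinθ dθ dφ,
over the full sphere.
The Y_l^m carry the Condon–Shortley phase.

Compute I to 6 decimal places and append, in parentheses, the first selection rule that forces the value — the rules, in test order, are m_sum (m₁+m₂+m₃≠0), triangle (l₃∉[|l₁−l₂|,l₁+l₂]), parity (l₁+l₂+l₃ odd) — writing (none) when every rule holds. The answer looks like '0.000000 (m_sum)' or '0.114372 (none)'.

m-sum 0 ✓  L=16 even ✓  4≤4≤12 ✓
Π(2lᵢ+1) = 9×17×9 = 1377
triangle coeff Δ(4,8,4) = 1/218790
Σ_t [4,4]: t=4:+1/331776 = 1/331776
(3j)²=490/21879 [(4 8 4; 0 0 0)], sign=+1
Σ_t [0,0]: t=0:+1/23224320 = 1/23224320
(3j)²=1/442 [(4 8 4; 4 -4 0)], sign=+1
⇒ 4πI² = 2205/31603
I = (+1)√(2205/31603/(4π)) = 0.07451354
No selection rule forces the value: the integral is nonzero (none).

0.074514 (none)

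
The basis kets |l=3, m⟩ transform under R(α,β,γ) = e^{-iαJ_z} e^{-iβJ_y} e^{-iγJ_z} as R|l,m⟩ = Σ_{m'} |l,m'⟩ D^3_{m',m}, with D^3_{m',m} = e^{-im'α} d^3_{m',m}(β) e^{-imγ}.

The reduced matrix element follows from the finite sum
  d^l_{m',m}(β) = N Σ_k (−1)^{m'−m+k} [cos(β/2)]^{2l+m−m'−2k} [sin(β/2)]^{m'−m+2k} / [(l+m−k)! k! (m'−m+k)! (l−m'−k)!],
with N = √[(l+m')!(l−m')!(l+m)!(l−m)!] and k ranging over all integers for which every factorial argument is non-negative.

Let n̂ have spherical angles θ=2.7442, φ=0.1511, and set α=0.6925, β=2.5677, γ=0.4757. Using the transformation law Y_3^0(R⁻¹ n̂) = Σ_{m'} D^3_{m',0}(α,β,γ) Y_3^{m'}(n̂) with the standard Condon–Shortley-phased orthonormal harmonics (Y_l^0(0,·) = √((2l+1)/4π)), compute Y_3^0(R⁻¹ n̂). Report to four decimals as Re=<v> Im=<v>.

Need the full column D^3_{m',0} for m'=−3..3 at α=0.6925, β=2.5677, γ=0.4757.
cos(β/2)=0.283025, sin(β/2)=0.959113
d^3_{-3,0}: single k=3 term ⇒ +0.089453;  D = -0.043412+0.078214i
d^3_{-2,0}: k∈[2..3] ⇒ +0.032329 -0.371268 = -0.338939;  D = -0.062612-0.333106i
d^3_{-1,0}: k∈[1..3] ⇒ +0.006034 -0.207871 +0.795725 = +0.593888;  D = +0.457087+0.379176i
d^3_{0,0}: k∈[0..3] ⇒ +0.000514 -0.053123 +0.610056 -0.778426 = -0.220979;  D = -0.220979+0.000000i
d^3_{1,0}: k∈[0..2] ⇒ -0.006034 +0.207871 -0.795725 = -0.593888;  D = -0.457087+0.379176i
d^3_{2,0}: k∈[0..1] ⇒ +0.032329 -0.371268 = -0.338939;  D = -0.062612+0.333106i
d^3_{3,0}: single k=0 term ⇒ -0.089453;  D = +0.043412+0.078214i
Y_3^{m'}(θ=2.7442,φ=0.1511) and Σ D·Y over m':
  (-0.0434+0.0782i)·(+0.0217-0.0106i)  (-0.0626-0.3331i)·(-0.1347+0.0420i)  (+0.4571+0.3792i)·(+0.4020-0.0612i)  (-0.2210+0.0000i)·(-0.4305+0.0000i)  (-0.4571+0.3792i)·(-0.4020-0.0612i)  (-0.0626+0.3331i)·(-0.1347-0.0420i)  (+0.0434+0.0782i)·(-0.0217-0.0106i)
Y_3^0(R⁻¹ n̂) = +0.553675-0.000000i

Re=0.5537 Im=0.0000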